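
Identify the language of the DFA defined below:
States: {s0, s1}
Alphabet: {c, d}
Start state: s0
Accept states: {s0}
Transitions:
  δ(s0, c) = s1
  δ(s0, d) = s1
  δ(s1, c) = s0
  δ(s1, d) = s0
Testing a few strings:
  'ddc' → reject
  'ccc' → reject
  'd' → reject
  'cd' → accept
State roles: s0=even length so far; s1=odd length so far
All strings over {c,d} of even length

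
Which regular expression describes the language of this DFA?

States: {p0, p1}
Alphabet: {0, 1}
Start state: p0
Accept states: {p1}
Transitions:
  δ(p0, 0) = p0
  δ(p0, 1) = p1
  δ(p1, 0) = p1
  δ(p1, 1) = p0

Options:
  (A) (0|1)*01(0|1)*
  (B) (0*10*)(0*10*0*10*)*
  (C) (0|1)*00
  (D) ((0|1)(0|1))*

Check each option against the DFA on short strings; one disagreement eliminates an option:
  (A) (0|1)*01(0|1)*: on '1' the DFA goes p0 → p1 and accepts (p1 ∈ Accept), but the regex does not match it → eliminate
  (B) (0*10*)(0*10*0*10*)*: agrees with the DFA on every string of length ≤ 6
  (C) (0|1)*00: on '1' the DFA goes p0 → p1 and accepts (p1 ∈ Accept), but the regex does not match it → eliminate
  (D) ((0|1)(0|1))*: on ε the DFA stays in p0 and rejects (p0 ∉ Accept), but the regex matches it → eliminate
Only (B) is consistent with the DFA.
(B) (0*10*)(0*10*0*10*)*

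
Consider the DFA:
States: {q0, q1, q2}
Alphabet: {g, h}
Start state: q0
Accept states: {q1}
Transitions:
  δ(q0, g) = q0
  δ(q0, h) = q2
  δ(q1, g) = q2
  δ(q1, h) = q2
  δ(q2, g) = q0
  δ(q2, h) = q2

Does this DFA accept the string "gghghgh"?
Processing string "gghghgh":
  q0 --g--> q0
  q0 --g--> q0
  q0 --h--> q2
  q2 --g--> q0
  q0 --h--> q2
  q2 --g--> q0
  q0 --h--> q2
Final state: q2
Accept states: {q1}
No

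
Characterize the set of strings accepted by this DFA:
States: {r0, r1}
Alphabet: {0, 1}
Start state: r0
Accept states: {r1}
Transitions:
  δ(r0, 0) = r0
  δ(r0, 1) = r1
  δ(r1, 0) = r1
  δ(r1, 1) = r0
Testing a few strings:
  '11' → reject
  '011' → reject
  '00' → reject
  '10' → accept
State roles: r0=even number of 1's so far; r1=odd number of 1's so far
All binary strings with an odd number of 1's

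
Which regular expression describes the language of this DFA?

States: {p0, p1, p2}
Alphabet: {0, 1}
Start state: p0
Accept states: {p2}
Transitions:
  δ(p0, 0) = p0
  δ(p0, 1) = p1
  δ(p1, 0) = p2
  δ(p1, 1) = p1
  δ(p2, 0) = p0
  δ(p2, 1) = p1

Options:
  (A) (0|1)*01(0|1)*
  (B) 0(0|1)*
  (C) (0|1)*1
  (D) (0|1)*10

Check each option against the DFA on short strings; one disagreement eliminates an option:
  (A) (0|1)*01(0|1)*: on '01' the DFA goes p0 → p0 → p1 and rejects (p1 ∉ Accept), but the regex matches it → eliminate
  (B) 0(0|1)*: on '0' the DFA goes p0 → p0 and rejects (p0 ∉ Accept), but the regex matches it → eliminate
  (C) (0|1)*1: on '1' the DFA goes p0 → p1 and rejects (p1 ∉ Accept), but the regex matches it → eliminate
  (D) (0|1)*10: agrees with the DFA on every string of length ≤ 6
Only (D) is consistent with the DFA.
(D) (0|1)*10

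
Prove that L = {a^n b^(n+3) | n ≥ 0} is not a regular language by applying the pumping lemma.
Assume L is regular with pumping length p. Idea: pumping the a-block breaks the fixed offset of 3.
Choose s = a^p b^(p+3) ∈ L. By the pumping lemma, s = xyz with |xy| ≤ p, |y| > 0, so y = a^k with k ≥ 1. Then xy²z = a^(p+k) b^(p+3). For this to be in L we would need p+3 = (p+k)+3, i.e. k = 0, contradicting k ≥ 1. So xy²z ∉ L.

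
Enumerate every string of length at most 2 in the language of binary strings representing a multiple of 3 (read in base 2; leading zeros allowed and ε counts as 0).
ε, 0, 00, 11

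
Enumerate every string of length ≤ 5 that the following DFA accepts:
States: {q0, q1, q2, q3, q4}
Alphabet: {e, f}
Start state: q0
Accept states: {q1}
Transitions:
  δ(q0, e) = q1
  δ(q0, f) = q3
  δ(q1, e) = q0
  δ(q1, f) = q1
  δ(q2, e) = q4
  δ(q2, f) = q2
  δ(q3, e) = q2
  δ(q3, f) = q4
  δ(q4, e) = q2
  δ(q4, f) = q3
e, ef, eee, eff, eeef, efee, efff, eeeee, eeeff, efeef, effee, effff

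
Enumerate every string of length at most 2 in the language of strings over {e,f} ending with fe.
fe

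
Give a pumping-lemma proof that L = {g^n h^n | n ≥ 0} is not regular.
Assume L is regular with pumping length p. Idea: pumping the g-block changes the count balance.
Choose s = g^p h^p (length 2p ≥ p). By the pumping lemma, s = xyz with |xy| ≤ p, |y| > 0. So y = g^k for some k > 0 (since xy is entirely within the g's). Pumping gives xy²z = g^(p+k) h^p, which is not in L since p+k ≠ p.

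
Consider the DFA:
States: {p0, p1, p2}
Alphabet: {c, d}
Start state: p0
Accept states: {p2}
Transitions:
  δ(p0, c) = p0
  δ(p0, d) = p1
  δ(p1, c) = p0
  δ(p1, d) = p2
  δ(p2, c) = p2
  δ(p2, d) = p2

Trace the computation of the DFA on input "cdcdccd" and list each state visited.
read 'c': p0 → p0
  read 'd': p0 → p1
  read 'c': p1 → p0
  read 'd': p0 → p1
  read 'c': p1 → p0
  read 'c': p0 → p0
  read 'd': p0 → p1
p0 -> p0 -> p1 -> p0 -> p1 -> p0 -> p0 -> p1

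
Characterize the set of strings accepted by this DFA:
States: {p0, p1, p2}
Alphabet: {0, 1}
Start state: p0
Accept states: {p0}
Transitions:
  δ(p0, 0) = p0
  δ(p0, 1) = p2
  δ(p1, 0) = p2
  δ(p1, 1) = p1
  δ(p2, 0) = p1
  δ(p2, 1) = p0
Testing a few strings:
  '101' → reject
  '011' → accept
  '0' → accept
  '00' → accept
State roles: p0=value ≡ 0 (mod 3); p1=value ≡ 2 (mod 3); p2=value ≡ 1 (mod 3)
All binary strings representing a multiple of 3 (read in base 2; leading zeros allowed and ε counts as 0)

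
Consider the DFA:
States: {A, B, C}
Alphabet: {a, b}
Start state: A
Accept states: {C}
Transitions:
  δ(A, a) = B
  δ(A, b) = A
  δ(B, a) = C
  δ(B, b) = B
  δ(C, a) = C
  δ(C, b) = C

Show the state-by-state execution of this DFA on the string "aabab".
read 'a': A → B
  read 'a': B → C
  read 'b': C → C
  read 'a': C → C
  read 'b': C → C
A -> B -> C -> C -> C -> C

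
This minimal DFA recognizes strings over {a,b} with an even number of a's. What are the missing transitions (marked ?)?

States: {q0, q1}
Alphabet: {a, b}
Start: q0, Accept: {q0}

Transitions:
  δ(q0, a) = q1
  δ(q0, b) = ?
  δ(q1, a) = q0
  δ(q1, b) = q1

From the language and accept set, identify what each state tracks — q0: even number of a's so far; q1: odd number of a's so far.
Each missing δ(q, a) is the state matching the new tracked value after reading a.
δ(q0, b) = q0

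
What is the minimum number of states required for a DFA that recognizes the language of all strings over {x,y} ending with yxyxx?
By Myhill–Nerode, count the distinguishable equivalence classes: 6 classes — one per longest suffix of the input that is a prefix of 'yxyxx' (lengths 0 through 5); only the length-5 class is accepting.
6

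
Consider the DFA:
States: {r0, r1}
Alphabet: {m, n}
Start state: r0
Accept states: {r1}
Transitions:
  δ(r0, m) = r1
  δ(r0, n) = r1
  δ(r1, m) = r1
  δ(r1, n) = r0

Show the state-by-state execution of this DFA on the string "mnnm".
read 'm': r0 → r1
  read 'n': r1 → r0
  read 'n': r0 → r1
  read 'm': r1 → r1
r0 -> r1 -> r0 -> r1 -> r1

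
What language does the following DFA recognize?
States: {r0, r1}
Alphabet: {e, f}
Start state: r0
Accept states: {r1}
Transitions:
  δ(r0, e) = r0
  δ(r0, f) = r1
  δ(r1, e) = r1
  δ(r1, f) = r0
Testing a few strings:
  'fe' → accept
  'fef' → reject
  'ef' → accept
  'e' → reject
State roles: r0=even number of f's so far; r1=odd number of f's so far
All strings over {e,f} with an odd number of f's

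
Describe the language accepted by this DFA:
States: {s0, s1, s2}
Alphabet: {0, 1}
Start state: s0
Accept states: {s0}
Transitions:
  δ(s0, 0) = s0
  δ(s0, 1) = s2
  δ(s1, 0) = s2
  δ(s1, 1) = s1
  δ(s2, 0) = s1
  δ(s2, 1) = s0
Testing a few strings:
  '00' → accept
  '011' → accept
  '1' → reject
  '100' → reject
State roles: s0=value ≡ 0 (mod 3); s1=value ≡ 2 (mod 3); s2=value ≡ 1 (mod 3)
All binary strings representing a multiple of 3 (read in base 2; leading zeros allowed and ε counts as 0)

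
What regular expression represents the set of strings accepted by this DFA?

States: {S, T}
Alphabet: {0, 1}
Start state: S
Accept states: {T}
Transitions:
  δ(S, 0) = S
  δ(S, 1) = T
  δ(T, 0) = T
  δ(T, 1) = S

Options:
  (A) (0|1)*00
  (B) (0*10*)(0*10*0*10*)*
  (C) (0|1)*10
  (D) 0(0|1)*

Check each option against the DFA on short strings; one disagreement eliminates an option:
  (A) (0|1)*00: on '1' the DFA goes S → T and accepts (T ∈ Accept), but the regex does not match it → eliminate
  (B) (0*10*)(0*10*0*10*)*: agrees with the DFA on every string of length ≤ 6
  (C) (0|1)*10: on '1' the DFA goes S → T and accepts (T ∈ Accept), but the regex does not match it → eliminate
  (D) 0(0|1)*: on '0' the DFA goes S → S and rejects (S ∉ Accept), but the regex matches it → eliminate
Only (B) is consistent with the DFA.
(B) (0*10*)(0*10*0*10*)*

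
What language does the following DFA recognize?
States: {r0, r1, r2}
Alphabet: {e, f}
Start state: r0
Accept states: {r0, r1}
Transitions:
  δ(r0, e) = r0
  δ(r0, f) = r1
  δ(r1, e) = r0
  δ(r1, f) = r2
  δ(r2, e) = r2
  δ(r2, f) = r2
Testing a few strings:
  'eeee' → accept
  'eefe' → accept
  'fffe' → reject
  'fff' → reject
State roles: r0=last symbol not f (ok); r1=last symbol f (ok); r2=saw ff (dead)
All strings over {e,f} with no two consecutive f's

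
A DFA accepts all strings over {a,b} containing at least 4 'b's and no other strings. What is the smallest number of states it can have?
By Myhill–Nerode, count the distinguishable equivalence classes: 5 classes — having seen 0, 1, …, 3, or ≥4 copies of 'b'; any two classes i < j (j ≤ 4) are distinguished by the string b^(4−j), which takes class j to 4 copies (accepted) but leaves class i below 4 (rejected).
5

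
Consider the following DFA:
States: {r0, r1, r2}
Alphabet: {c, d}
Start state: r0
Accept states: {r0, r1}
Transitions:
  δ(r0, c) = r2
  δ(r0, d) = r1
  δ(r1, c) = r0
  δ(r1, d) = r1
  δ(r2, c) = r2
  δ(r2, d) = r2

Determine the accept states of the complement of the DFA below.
Complement accept states = All states \ Original accept states
= {r0, r1, r2} \ {r0, r1}
{r2}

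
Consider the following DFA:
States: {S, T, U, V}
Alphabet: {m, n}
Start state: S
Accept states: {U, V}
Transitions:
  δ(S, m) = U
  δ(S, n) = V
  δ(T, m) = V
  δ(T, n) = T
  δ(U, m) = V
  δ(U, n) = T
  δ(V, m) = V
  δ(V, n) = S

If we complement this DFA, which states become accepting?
Complement accept states = All states \ Original accept states
= {S, T, U, V} \ {U, V}
{S, T}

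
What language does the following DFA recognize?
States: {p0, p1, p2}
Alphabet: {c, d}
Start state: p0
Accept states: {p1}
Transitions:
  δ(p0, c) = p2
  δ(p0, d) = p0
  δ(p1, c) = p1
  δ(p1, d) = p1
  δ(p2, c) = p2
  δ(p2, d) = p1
Testing a few strings:
  'cc' → reject
  'cccc' → reject
  'd' → reject
  'dddc' → reject
State roles: p0=no c seen yet; p1=substring cd seen; p2=seen a c, waiting for d
All strings over {c,d} containing the substring cd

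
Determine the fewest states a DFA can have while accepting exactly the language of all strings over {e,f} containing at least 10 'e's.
By Myhill–Nerode, count the distinguishable equivalence classes: 11 classes — having seen 0, 1, …, 9, or ≥10 copies of 'e'; any two classes i < j (j ≤ 10) are distinguished by the string e^(10−j), which takes class j to 10 copies (accepted) but leaves class i below 10 (rejected).
11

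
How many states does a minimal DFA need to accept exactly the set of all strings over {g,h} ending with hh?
By Myhill–Nerode, count the distinguishable equivalence classes: 3 classes — one per longest suffix of the input that is a prefix of 'hh' (lengths 0 through 2); only the length-2 class is accepting.
3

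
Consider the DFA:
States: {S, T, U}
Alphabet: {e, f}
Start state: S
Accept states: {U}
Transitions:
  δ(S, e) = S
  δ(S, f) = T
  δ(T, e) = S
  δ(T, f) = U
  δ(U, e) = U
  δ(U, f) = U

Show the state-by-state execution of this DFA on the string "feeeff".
read 'f': S → T
  read 'e': T → S
  read 'e': S → S
  read 'e': S → S
  read 'f': S → T
  read 'f': T → U
S -> T -> S -> S -> S -> T -> U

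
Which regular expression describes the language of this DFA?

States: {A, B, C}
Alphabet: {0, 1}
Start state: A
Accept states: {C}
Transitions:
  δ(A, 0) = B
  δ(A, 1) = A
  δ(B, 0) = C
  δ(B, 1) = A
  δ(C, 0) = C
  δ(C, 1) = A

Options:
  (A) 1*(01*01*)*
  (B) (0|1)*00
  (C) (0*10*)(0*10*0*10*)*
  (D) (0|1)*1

Check each option against the DFA on short strings; one disagreement eliminates an option:
  (A) 1*(01*01*)*: on ε the DFA stays in A and rejects (A ∉ Accept), but the regex matches it → eliminate
  (B) (0|1)*00: agrees with the DFA on every string of length ≤ 6
  (C) (0*10*)(0*10*0*10*)*: on '1' the DFA goes A → A and rejects (A ∉ Accept), but the regex matches it → eliminate
  (D) (0|1)*1: on '1' the DFA goes A → A and rejects (A ∉ Accept), but the regex matches it → eliminate
Only (B) is consistent with the DFA.
(B) (0|1)*00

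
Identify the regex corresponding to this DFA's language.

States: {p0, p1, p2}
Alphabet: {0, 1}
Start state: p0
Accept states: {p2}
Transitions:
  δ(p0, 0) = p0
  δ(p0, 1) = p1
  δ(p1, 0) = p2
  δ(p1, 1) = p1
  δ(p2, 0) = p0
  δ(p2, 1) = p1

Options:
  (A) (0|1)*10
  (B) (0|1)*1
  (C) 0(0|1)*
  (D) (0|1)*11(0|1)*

Check each option against the DFA on short strings; one disagreement eliminates an option:
  (A) (0|1)*10: agrees with the DFA on every string of length ≤ 6
  (B) (0|1)*1: on '1' the DFA goes p0 → p1 and rejects (p1 ∉ Accept), but the regex matches it → eliminate
  (C) 0(0|1)*: on '0' the DFA goes p0 → p0 and rejects (p0 ∉ Accept), but the regex matches it → eliminate
  (D) (0|1)*11(0|1)*: on '10' the DFA goes p0 → p1 → p2 and accepts (p2 ∈ Accept), but the regex does not match it → eliminate
Only (A) is consistent with the DFA.
(A) (0|1)*10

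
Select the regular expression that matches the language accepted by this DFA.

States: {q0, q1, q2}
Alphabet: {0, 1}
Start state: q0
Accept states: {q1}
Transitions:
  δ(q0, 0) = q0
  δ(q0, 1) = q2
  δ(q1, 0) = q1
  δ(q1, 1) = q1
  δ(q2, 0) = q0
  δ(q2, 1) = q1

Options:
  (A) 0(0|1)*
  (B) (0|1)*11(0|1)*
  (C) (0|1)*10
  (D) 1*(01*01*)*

Check each option against the DFA on short strings; one disagreement eliminates an option:
  (A) 0(0|1)*: on '0' the DFA goes q0 → q0 and rejects (q0 ∉ Accept), but the regex matches it → eliminate
  (B) (0|1)*11(0|1)*: agrees with the DFA on every string of length ≤ 6
  (C) (0|1)*10: on '10' the DFA goes q0 → q2 → q0 and rejects (q0 ∉ Accept), but the regex matches it → eliminate
  (D) 1*(01*01*)*: on ε the DFA stays in q0 and rejects (q0 ∉ Accept), but the regex matches it → eliminate
Only (B) is consistent with the DFA.
(B) (0|1)*11(0|1)*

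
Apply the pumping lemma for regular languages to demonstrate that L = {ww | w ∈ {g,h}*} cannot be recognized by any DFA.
Assume L is regular with pumping length p. Idea: pumping the leading g-block breaks the equality of the two halves.
Choose s = g^p h g^p h ∈ L (with w = g^p h). |s| = 2p+2 ≥ p. By the pumping lemma, s = xyz with |xy| ≤ p, |y| > 0, so y = g^k with k ≥ 1, in the first g-block. Then xy²z = g^(p+k) h g^p h, of length 2p+2+k. If k is odd this length is odd, so it cannot be of the form ww. If k is even, each half has length p+1+k/2 ≤ p+k, so the first half lies entirely inside the leading g-block and contains no h, while the second half ends in h; the halves differ. Either way xy²z ∉ L.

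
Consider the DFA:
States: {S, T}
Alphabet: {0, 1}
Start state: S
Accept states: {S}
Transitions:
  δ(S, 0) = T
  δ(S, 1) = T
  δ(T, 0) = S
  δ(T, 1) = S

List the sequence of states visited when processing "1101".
read '1': S → T
  read '1': T → S
  read '0': S → T
  read '1': T → S
S -> T -> S -> T -> S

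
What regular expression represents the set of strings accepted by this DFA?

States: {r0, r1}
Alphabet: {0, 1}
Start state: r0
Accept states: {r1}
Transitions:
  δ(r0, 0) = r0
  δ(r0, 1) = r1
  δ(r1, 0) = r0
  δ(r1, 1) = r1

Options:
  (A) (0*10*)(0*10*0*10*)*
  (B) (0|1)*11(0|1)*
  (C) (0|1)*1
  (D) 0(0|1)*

Check each option against the DFA on short strings; one disagreement eliminates an option:
  (A) (0*10*)(0*10*0*10*)*: on '10' the DFA goes r0 → r1 → r0 and rejects (r0 ∉ Accept), but the regex matches it → eliminate
  (B) (0|1)*11(0|1)*: on '1' the DFA goes r0 → r1 and accepts (r1 ∈ Accept), but the regex does not match it → eliminate
  (C) (0|1)*1: agrees with the DFA on every string of length ≤ 6
  (D) 0(0|1)*: on '0' the DFA goes r0 → r0 and rejects (r0 ∉ Accept), but the regex matches it → eliminate
Only (C) is consistent with the DFA.
(C) (0|1)*1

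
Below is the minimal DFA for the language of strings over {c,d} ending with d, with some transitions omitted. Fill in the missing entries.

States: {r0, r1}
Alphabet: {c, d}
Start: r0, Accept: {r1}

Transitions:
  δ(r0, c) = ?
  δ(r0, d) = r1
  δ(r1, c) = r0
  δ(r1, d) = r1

From the language and accept set, identify what each state tracks — r0: last symbol not d; r1: last symbol is d.
Each missing δ(q, a) is the state matching the new tracked value after reading a.
δ(r0, c) = r0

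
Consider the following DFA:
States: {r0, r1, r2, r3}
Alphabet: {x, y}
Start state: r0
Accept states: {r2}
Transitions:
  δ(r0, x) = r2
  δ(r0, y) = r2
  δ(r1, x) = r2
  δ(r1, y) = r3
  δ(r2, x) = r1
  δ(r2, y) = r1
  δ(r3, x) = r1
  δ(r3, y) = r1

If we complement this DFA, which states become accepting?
Complement accept states = All states \ Original accept states
= {r0, r1, r2, r3} \ {r2}
{r0, r1, r3}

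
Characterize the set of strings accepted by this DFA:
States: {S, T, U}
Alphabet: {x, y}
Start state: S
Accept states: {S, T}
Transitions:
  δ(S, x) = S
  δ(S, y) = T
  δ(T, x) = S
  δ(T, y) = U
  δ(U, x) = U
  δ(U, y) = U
Testing a few strings:
  'yxy' → accept
  'x' → accept
  'y' → accept
  'xx' → accept
State roles: S=last symbol not y (ok); T=last symbol y (ok); U=saw yy (dead)
All strings over {x,y} with no two consecutive y's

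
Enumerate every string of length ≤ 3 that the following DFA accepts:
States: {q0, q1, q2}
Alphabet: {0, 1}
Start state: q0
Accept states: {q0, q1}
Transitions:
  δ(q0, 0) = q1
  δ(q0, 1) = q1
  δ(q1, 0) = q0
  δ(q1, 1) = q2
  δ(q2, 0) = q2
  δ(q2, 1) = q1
ε, 0, 1, 00, 10, 000, 001, 011, 100, 101, 111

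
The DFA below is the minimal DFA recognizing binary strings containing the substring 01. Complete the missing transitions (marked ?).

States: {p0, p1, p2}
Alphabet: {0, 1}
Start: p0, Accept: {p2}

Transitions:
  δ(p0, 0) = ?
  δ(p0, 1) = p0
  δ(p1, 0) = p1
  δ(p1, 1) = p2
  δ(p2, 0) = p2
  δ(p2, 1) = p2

From the language and accept set, identify what each state tracks — p0: no 0 seen yet; p1: seen a 0, waiting for 1; p2: substring 01 seen.
Each missing δ(q, a) is the state matching the new tracked value after reading a.
δ(p0, 0) = p1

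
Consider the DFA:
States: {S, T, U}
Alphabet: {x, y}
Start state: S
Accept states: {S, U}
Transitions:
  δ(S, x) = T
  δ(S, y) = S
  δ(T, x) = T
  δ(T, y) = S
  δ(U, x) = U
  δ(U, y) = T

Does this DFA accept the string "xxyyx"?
Processing string "xxyyx":
  S --x--> T
  T --x--> T
  T --y--> S
  S --y--> S
  S --x--> T
Final state: T
Accept states: {S, U}
No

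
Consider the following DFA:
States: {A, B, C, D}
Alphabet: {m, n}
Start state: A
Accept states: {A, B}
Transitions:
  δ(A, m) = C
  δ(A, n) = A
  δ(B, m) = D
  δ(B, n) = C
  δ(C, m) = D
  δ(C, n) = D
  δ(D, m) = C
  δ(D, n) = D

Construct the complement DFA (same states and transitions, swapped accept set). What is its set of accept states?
Complement accept states = All states \ Original accept states
= {A, B, C, D} \ {A, B}
{C, D}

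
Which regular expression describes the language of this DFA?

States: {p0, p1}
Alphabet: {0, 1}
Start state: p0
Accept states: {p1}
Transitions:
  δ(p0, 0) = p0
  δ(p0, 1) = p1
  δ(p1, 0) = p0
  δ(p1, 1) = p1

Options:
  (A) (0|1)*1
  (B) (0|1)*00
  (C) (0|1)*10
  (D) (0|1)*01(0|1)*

Check each option against the DFA on short strings; one disagreement eliminates an option:
  (A) (0|1)*1: agrees with the DFA on every string of length ≤ 6
  (B) (0|1)*00: on '1' the DFA goes p0 → p1 and accepts (p1 ∈ Accept), but the regex does not match it → eliminate
  (C) (0|1)*10: on '1' the DFA goes p0 → p1 and accepts (p1 ∈ Accept), but the regex does not match it → eliminate
  (D) (0|1)*01(0|1)*: on '1' the DFA goes p0 → p1 and accepts (p1 ∈ Accept), but the regex does not match it → eliminate
Only (A) is consistent with the DFA.
(A) (0|1)*1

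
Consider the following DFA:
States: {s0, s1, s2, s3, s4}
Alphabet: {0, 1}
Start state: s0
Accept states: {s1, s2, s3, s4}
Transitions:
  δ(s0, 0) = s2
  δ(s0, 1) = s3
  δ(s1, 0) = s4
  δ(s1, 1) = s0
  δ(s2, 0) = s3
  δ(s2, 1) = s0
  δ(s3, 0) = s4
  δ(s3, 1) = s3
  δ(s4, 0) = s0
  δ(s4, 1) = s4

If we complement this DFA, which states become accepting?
Complement accept states = All states \ Original accept states
= {s0, s1, s2, s3, s4} \ {s1, s2, s3, s4}
{s0}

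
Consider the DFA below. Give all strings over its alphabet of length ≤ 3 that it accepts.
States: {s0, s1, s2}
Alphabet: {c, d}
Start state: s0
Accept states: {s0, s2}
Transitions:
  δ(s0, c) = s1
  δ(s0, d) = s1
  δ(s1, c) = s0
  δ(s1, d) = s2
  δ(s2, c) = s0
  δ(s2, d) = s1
ε, cc, cd, dc, dd, cdc, ddc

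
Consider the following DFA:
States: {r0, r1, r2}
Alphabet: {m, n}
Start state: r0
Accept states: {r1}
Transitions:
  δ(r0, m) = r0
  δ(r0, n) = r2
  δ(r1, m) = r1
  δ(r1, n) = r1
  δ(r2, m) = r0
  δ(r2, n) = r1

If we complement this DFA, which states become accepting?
Complement accept states = All states \ Original accept states
= {r0, r1, r2} \ {r1}
{r0, r2}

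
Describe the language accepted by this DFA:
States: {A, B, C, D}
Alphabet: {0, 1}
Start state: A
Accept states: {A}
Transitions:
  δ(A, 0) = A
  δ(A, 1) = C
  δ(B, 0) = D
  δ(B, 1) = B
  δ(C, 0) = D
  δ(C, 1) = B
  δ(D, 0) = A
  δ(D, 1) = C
Testing a few strings:
  '1' → reject
  '1001' → reject
  '0100' → accept
  '110' → reject
State roles: A=value ≡ 0 (mod 4); B=value ≡ 3 (mod 4); C=value ≡ 1 (mod 4); D=value ≡ 2 (mod 4)
All binary strings representing a multiple of 4 (read in base 2; leading zeros allowed and ε counts as 0)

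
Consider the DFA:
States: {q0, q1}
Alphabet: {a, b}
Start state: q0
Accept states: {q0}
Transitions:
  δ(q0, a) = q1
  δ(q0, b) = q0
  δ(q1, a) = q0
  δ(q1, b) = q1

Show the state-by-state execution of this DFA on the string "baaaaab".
read 'b': q0 → q0
  read 'a': q0 → q1
  read 'a': q1 → q0
  read 'a': q0 → q1
  read 'a': q1 → q0
  read 'a': q0 → q1
  read 'b': q1 → q1
q0 -> q0 -> q1 -> q0 -> q1 -> q0 -> q1 -> q1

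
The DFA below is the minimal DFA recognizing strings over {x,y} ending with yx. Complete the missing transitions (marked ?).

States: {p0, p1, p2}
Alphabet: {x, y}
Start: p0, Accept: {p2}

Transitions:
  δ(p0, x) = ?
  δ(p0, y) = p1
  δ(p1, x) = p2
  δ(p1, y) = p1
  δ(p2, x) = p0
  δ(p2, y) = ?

From the language and accept set, identify what each state tracks — p0: no suffix match; p1: one trailing y; p2: suffix is yx.
Each missing δ(q, a) is the state matching the new tracked value after reading a.
δ(p0, x) = p0; δ(p2, y) = p1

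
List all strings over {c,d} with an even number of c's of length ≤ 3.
ε, d, cc, dd, ccd, cdc, dcc, ddd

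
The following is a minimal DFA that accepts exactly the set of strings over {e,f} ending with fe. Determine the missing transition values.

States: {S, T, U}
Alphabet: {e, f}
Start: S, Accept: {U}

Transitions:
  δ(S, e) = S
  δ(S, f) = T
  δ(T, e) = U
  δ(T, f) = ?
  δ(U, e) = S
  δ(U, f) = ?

From the language and accept set, identify what each state tracks — S: no suffix match; T: one trailing f; U: suffix is fe.
Each missing δ(q, a) is the state matching the new tracked value after reading a.
δ(T, f) = T; δ(U, f) = T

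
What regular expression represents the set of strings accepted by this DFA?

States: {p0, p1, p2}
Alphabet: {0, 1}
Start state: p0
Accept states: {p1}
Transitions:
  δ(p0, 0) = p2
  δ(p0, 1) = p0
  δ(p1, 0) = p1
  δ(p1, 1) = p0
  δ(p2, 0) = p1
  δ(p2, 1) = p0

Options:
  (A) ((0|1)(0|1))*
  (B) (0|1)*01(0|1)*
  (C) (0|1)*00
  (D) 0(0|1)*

Check each option against the DFA on short strings; one disagreement eliminates an option:
  (A) ((0|1)(0|1))*: on ε the DFA stays in p0 and rejects (p0 ∉ Accept), but the regex matches it → eliminate
  (B) (0|1)*01(0|1)*: on '00' the DFA goes p0 → p2 → p1 and accepts (p1 ∈ Accept), but the regex does not match it → eliminate
  (C) (0|1)*00: agrees with the DFA on every string of length ≤ 6
  (D) 0(0|1)*: on '0' the DFA goes p0 → p2 and rejects (p2 ∉ Accept), but the regex matches it → eliminate
Only (C) is consistent with the DFA.
(C) (0|1)*00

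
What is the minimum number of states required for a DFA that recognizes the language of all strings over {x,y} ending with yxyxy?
By Myhill–Nerode, count the distinguishable equivalence classes: 6 classes — one per longest suffix of the input that is a prefix of 'yxyxy' (lengths 0 through 5); only the length-5 class is accepting.
6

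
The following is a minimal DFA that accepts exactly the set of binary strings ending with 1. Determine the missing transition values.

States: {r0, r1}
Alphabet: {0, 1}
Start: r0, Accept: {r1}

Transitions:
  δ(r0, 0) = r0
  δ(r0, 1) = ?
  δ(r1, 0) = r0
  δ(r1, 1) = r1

From the language and accept set, identify what each state tracks — r0: last symbol not 1; r1: last symbol is 1.
Each missing δ(q, a) is the state matching the new tracked value after reading a.
δ(r0, 1) = r1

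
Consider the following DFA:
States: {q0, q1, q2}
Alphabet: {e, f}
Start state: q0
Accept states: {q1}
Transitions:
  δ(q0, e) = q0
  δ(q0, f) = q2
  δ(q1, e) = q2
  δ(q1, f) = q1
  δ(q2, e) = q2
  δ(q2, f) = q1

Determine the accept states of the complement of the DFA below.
Complement accept states = All states \ Original accept states
= {q0, q1, q2} \ {q1}
{q0, q2}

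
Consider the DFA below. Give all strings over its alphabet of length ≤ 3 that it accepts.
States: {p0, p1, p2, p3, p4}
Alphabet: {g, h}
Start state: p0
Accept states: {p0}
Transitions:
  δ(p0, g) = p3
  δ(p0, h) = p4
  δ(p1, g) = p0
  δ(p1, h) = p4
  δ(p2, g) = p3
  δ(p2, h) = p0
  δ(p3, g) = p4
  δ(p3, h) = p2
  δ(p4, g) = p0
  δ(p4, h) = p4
ε, hg, ggg, ghh, hhg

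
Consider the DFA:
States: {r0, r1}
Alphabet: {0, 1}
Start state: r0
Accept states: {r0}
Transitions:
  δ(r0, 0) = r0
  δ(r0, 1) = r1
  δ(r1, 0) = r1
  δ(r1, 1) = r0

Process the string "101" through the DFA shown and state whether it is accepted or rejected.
Processing string "101":
  r0 --1--> r1
  r1 --0--> r1
  r1 --1--> r0
Final state: r0
Accept states: {r0}
Yes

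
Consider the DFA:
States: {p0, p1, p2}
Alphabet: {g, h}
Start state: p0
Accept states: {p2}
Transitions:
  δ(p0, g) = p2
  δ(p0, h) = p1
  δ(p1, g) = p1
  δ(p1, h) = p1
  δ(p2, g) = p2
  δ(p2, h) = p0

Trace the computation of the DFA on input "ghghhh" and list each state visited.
read 'g': p0 → p2
  read 'h': p2 → p0
  read 'g': p0 → p2
  read 'h': p2 → p0
  read 'h': p0 → p1
  read 'h': p1 → p1
p0 -> p2 -> p0 -> p2 -> p0 -> p1 -> p1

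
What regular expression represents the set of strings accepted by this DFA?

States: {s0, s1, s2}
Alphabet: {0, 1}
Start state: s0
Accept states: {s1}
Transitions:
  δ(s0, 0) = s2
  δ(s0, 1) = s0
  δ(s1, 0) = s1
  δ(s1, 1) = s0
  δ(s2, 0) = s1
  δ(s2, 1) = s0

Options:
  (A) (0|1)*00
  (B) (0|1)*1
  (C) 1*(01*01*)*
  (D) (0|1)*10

Check each option against the DFA on short strings; one disagreement eliminates an option:
  (A) (0|1)*00: agrees with the DFA on every string of length ≤ 6
  (B) (0|1)*1: on '1' the DFA goes s0 → s0 and rejects (s0 ∉ Accept), but the regex matches it → eliminate
  (C) 1*(01*01*)*: on ε the DFA stays in s0 and rejects (s0 ∉ Accept), but the regex matches it → eliminate
  (D) (0|1)*10: on '00' the DFA goes s0 → s2 → s1 and accepts (s1 ∈ Accept), but the regex does not match it → eliminate
Only (A) is consistent with the DFA.
(A) (0|1)*00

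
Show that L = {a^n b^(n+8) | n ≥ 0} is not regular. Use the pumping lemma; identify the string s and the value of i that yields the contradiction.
Assume L is regular with pumping length p. Idea: pumping the a-block breaks the fixed offset of 8.
Choose s = a^p b^(p+8) ∈ L. By the pumping lemma, s = xyz with |xy| ≤ p, |y| > 0, so y = a^k with k ≥ 1. Then xy²z = a^(p+k) b^(p+8). For this to be in L we would need p+8 = (p+k)+8, i.e. k = 0, contradicting k ≥ 1. So xy²z ∉ L.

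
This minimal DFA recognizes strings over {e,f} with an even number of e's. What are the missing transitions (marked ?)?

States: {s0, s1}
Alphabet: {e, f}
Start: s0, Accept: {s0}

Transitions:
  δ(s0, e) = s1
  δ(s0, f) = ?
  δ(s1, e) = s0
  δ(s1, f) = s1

From the language and accept set, identify what each state tracks — s0: even number of e's so far; s1: odd number of e's so far.
Each missing δ(q, a) is the state matching the new tracked value after reading a.
δ(s0, f) = s0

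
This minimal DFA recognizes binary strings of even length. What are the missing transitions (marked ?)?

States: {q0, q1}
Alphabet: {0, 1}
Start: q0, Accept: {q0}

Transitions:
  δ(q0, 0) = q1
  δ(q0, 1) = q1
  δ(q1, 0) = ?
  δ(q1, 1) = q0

From the language and accept set, identify what each state tracks — q0: even length so far; q1: odd length so far.
Each missing δ(q, a) is the state matching the new tracked value after reading a.
δ(q1, 0) = q0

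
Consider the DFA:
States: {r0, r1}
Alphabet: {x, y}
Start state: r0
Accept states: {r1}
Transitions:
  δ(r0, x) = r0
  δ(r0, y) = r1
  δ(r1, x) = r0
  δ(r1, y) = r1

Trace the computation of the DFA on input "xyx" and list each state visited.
read 'x': r0 → r0
  read 'y': r0 → r1
  read 'x': r1 → r0
r0 -> r0 -> r1 -> r0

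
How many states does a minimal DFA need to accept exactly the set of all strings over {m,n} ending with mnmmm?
By Myhill–Nerode, count the distinguishable equivalence classes: 6 classes — one per longest suffix of the input that is a prefix of 'mnmmm' (lengths 0 through 5); only the length-5 class is accepting.
6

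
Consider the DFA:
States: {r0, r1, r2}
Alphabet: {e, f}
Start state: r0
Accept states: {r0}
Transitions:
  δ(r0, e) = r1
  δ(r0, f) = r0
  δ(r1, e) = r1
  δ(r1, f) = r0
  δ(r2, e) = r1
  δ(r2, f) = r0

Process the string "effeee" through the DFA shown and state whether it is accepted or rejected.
Processing string "effeee":
  r0 --e--> r1
  r1 --f--> r0
  r0 --f--> r0
  r0 --e--> r1
  r1 --e--> r1
  r1 --e--> r1
Final state: r1
Accept states: {r0}
No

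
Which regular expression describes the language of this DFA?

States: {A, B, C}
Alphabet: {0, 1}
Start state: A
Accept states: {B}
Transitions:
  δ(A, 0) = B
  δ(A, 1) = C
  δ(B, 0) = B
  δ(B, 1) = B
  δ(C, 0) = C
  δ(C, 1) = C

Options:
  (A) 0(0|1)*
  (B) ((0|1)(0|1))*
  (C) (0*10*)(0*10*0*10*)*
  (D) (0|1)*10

Check each option against the DFA on short strings; one disagreement eliminates an option:
  (A) 0(0|1)*: agrees with the DFA on every string of length ≤ 6
  (B) ((0|1)(0|1))*: on ε the DFA stays in A and rejects (A ∉ Accept), but the regex matches it → eliminate
  (C) (0*10*)(0*10*0*10*)*: on '0' the DFA goes A → B and accepts (B ∈ Accept), but the regex does not match it → eliminate
  (D) (0|1)*10: on '0' the DFA goes A → B and accepts (B ∈ Accept), but the regex does not match it → eliminate
Only (A) is consistent with the DFA.
(A) 0(0|1)*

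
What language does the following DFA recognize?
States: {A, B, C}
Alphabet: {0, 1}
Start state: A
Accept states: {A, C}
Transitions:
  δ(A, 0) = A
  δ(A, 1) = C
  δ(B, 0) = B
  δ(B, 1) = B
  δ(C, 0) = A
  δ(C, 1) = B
Testing a few strings:
  '0' → accept
  '00' → accept
  '1' → accept
  '10' → accept
State roles: A=last symbol not 1 (ok); B=saw 11 (dead); C=last symbol 1 (ok)
All binary strings with no two consecutive 1's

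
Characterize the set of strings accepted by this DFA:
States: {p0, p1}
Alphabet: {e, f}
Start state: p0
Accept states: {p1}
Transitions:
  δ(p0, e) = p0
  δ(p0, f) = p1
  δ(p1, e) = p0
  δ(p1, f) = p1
Testing a few strings:
  'fe' → reject
  'eee' → reject
  'f' → accept
  'fff' → accept
State roles: p0=last symbol not f; p1=last symbol is f
All strings over {e,f} ending with f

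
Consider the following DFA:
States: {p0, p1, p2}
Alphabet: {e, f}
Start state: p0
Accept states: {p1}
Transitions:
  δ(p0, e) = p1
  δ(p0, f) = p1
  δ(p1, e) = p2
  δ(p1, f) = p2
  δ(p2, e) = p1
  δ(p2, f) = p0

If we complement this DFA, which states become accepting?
Complement accept states = All states \ Original accept states
= {p0, p1, p2} \ {p1}
{p0, p2}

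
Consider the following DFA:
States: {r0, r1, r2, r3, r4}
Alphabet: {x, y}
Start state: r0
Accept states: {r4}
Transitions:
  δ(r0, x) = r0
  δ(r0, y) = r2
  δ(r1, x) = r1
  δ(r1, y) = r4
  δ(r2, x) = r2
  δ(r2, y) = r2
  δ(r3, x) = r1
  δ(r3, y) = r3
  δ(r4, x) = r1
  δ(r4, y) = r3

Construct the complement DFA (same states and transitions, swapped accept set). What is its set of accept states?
Complement accept states = All states \ Original accept states
= {r0, r1, r2, r3, r4} \ {r4}
{r0, r1, r2, r3}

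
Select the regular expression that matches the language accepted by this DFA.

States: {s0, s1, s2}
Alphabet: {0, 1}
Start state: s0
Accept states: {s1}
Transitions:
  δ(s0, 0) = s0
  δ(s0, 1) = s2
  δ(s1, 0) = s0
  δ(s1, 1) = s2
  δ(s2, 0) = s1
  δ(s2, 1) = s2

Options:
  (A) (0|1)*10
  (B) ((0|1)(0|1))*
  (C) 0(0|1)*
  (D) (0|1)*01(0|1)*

Check each option against the DFA on short strings; one disagreement eliminates an option:
  (A) (0|1)*10: agrees with the DFA on every string of length ≤ 6
  (B) ((0|1)(0|1))*: on ε the DFA stays in s0 and rejects (s0 ∉ Accept), but the regex matches it → eliminate
  (C) 0(0|1)*: on '0' the DFA goes s0 → s0 and rejects (s0 ∉ Accept), but the regex matches it → eliminate
  (D) (0|1)*01(0|1)*: on '01' the DFA goes s0 → s0 → s2 and rejects (s2 ∉ Accept), but the regex matches it → eliminate
Only (A) is consistent with the DFA.
(A) (0|1)*10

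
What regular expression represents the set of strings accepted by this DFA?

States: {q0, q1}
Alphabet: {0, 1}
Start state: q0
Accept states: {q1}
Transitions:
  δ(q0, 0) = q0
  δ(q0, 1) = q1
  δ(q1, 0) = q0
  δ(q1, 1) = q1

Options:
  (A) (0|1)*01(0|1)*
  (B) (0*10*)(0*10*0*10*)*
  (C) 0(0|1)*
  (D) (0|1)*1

Check each option against the DFA on short strings; one disagreement eliminates an option:
  (A) (0|1)*01(0|1)*: on '1' the DFA goes q0 → q1 and accepts (q1 ∈ Accept), but the regex does not match it → eliminate
  (B) (0*10*)(0*10*0*10*)*: on '10' the DFA goes q0 → q1 → q0 and rejects (q0 ∉ Accept), but the regex matches it → eliminate
  (C) 0(0|1)*: on '0' the DFA goes q0 → q0 and rejects (q0 ∉ Accept), but the regex matches it → eliminate
  (D) (0|1)*1: agrees with the DFA on every string of length ≤ 6
Only (D) is consistent with the DFA.
(D) (0|1)*1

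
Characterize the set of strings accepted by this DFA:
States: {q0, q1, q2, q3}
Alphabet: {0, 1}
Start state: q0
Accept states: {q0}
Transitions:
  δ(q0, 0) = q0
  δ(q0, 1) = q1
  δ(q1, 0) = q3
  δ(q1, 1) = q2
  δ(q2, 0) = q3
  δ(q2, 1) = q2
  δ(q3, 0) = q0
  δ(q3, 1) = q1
Testing a few strings:
  '00' → accept
  '000' → accept
  '0000' → accept
  '01' → reject
State roles: q0=value ≡ 0 (mod 4); q1=value ≡ 1 (mod 4); q2=value ≡ 3 (mod 4); q3=value ≡ 2 (mod 4)
All binary strings representing a multiple of 4 (read in base 2; leading zeros allowed and ε counts as 0)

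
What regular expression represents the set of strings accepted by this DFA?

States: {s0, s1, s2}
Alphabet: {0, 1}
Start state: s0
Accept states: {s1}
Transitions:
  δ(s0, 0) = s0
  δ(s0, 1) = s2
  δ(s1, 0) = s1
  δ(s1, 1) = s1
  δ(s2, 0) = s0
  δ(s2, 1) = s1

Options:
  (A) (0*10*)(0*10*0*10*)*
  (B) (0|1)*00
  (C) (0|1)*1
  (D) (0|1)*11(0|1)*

Check each option against the DFA on short strings; one disagreement eliminates an option:
  (A) (0*10*)(0*10*0*10*)*: on '1' the DFA goes s0 → s2 and rejects (s2 ∉ Accept), but the regex matches it → eliminate
  (B) (0|1)*00: on '00' the DFA goes s0 → s0 → s0 and rejects (s0 ∉ Accept), but the regex matches it → eliminate
  (C) (0|1)*1: on '1' the DFA goes s0 → s2 and rejects (s2 ∉ Accept), but the regex matches it → eliminate
  (D) (0|1)*11(0|1)*: agrees with the DFA on every string of length ≤ 6
Only (D) is consistent with the DFA.
(D) (0|1)*11(0|1)*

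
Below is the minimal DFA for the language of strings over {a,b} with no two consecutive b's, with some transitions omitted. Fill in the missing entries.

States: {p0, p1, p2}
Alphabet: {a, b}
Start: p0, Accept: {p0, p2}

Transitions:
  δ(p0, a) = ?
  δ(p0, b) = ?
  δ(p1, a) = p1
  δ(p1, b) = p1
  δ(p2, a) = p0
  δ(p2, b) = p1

From the language and accept set, identify what each state tracks — p0: last symbol not b (ok); p1: saw bb (dead); p2: last symbol b (ok).
Each missing δ(q, a) is the state matching the new tracked value after reading a.
δ(p0, a) = p0; δ(p0, b) = p2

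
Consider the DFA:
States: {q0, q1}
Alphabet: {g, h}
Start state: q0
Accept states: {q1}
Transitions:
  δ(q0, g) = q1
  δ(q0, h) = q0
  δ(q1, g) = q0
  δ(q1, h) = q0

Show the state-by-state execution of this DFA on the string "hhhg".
read 'h': q0 → q0
  read 'h': q0 → q0
  read 'h': q0 → q0
  read 'g': q0 → q1
q0 -> q0 -> q0 -> q0 -> q1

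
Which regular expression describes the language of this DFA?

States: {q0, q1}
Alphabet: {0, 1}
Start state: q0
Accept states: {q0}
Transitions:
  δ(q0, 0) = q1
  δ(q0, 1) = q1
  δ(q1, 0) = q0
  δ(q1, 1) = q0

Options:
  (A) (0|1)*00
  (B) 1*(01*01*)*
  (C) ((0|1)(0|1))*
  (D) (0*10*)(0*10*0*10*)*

Check each option against the DFA on short strings; one disagreement eliminates an option:
  (A) (0|1)*00: on ε the DFA stays in q0 and accepts (q0 ∈ Accept), but the regex does not match it → eliminate
  (B) 1*(01*01*)*: on '1' the DFA goes q0 → q1 and rejects (q1 ∉ Accept), but the regex matches it → eliminate
  (C) ((0|1)(0|1))*: agrees with the DFA on every string of length ≤ 6
  (D) (0*10*)(0*10*0*10*)*: on ε the DFA stays in q0 and accepts (q0 ∈ Accept), but the regex does not match it → eliminate
Only (C) is consistent with the DFA.
(C) ((0|1)(0|1))*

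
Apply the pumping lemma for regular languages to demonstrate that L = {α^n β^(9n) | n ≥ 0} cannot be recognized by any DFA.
Assume L is regular with pumping length p. Idea: pumping the α-block breaks the 1:9 ratio.
Choose s = α^p β^(9p) (length 10p ≥ p). By the pumping lemma, s = xyz with |xy| ≤ p, |y| > 0, so y = α^k with k ≥ 1. Then xy²z = α^(p+k) β^(9p). For this to be in L we would need 9p = 9(p+k), i.e. 9k = 0, contradicting k ≥ 1. So xy²z ∉ L.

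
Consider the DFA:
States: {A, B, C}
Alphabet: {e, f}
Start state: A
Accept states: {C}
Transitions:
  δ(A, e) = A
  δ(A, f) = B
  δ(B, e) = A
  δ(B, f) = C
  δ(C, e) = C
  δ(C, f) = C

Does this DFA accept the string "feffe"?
Processing string "feffe":
  A --f--> B
  B --e--> A
  A --f--> B
  B --f--> C
  C --e--> C
Final state: C
Accept states: {C}
Yes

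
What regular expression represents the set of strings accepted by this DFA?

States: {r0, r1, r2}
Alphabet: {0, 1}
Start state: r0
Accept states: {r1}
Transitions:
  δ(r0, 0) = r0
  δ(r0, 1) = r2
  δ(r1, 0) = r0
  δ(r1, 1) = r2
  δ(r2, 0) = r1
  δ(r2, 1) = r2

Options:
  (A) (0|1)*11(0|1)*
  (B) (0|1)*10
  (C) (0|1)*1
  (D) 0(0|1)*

Check each option against the DFA on short strings; one disagreement eliminates an option:
  (A) (0|1)*11(0|1)*: on '10' the DFA goes r0 → r2 → r1 and accepts (r1 ∈ Accept), but the regex does not match it → eliminate
  (B) (0|1)*10: agrees with the DFA on every string of length ≤ 6
  (C) (0|1)*1: on '1' the DFA goes r0 → r2 and rejects (r2 ∉ Accept), but the regex matches it → eliminate
  (D) 0(0|1)*: on '0' the DFA goes r0 → r0 and rejects (r0 ∉ Accept), but the regex matches it → eliminate
Only (B) is consistent with the DFA.
(B) (0|1)*10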